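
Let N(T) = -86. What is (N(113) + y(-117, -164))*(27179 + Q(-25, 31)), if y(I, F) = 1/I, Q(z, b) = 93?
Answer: -274438136/117 ≈ -2.3456e+6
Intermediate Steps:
(N(113) + y(-117, -164))*(27179 + Q(-25, 31)) = (-86 + 1/(-117))*(27179 + 93) = (-86 - 1/117)*27272 = -10063/117*27272 = -274438136/117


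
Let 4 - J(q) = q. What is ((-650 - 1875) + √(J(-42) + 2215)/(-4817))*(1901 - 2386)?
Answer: 1224625 + 485*√2261/4817 ≈ 1.2246e+6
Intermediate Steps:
J(q) = 4 - q
((-650 - 1875) + √(J(-42) + 2215)/(-4817))*(1901 - 2386) = ((-650 - 1875) + √((4 - 1*(-42)) + 2215)/(-4817))*(1901 - 2386) = (-2525 + √((4 + 42) + 2215)*(-1/4817))*(-485) = (-2525 + √(46 + 2215)*(-1/4817))*(-485) = (-2525 + √2261*(-1/4817))*(-485) = (-2525 - √2261/4817)*(-485) = 1224625 + 485*√2261/4817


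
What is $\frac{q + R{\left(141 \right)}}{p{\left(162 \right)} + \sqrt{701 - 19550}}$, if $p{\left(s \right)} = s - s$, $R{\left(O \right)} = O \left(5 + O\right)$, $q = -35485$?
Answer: $\frac{14899 i \sqrt{18849}}{18849} \approx 108.52 i$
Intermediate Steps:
$p{\left(s \right)} = 0$
$\frac{q + R{\left(141 \right)}}{p{\left(162 \right)} + \sqrt{701 - 19550}} = \frac{-35485 + 141 \left(5 + 141\right)}{0 + \sqrt{701 - 19550}} = \frac{-35485 + 141 \cdot 146}{0 + \sqrt{-18849}} = \frac{-35485 + 20586}{0 + i \sqrt{18849}} = - \frac{14899}{i \sqrt{18849}} = - 14899 \left(- \frac{i \sqrt{18849}}{18849}\right) = \frac{14899 i \sqrt{18849}}{18849}$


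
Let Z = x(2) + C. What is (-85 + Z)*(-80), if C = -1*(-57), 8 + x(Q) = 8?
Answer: 2240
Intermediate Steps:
x(Q) = 0 (x(Q) = -8 + 8 = 0)
C = 57
Z = 57 (Z = 0 + 57 = 57)
(-85 + Z)*(-80) = (-85 + 57)*(-80) = -28*(-80) = 2240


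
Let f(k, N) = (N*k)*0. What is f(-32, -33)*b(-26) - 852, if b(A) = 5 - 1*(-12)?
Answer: -852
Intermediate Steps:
b(A) = 17 (b(A) = 5 + 12 = 17)
f(k, N) = 0
f(-32, -33)*b(-26) - 852 = 0*17 - 852 = 0 - 852 = -852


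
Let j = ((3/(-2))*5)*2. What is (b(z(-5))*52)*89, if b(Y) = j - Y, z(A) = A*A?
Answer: -185120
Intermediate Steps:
z(A) = A²
j = -15 (j = ((3*(-½))*5)*2 = -3/2*5*2 = -15/2*2 = -15)
b(Y) = -15 - Y
(b(z(-5))*52)*89 = ((-15 - 1*(-5)²)*52)*89 = ((-15 - 1*25)*52)*89 = ((-15 - 25)*52)*89 = -40*52*89 = -2080*89 = -185120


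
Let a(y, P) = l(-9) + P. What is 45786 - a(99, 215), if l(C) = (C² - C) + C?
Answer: 45490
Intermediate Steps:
l(C) = C²
a(y, P) = 81 + P (a(y, P) = (-9)² + P = 81 + P)
45786 - a(99, 215) = 45786 - (81 + 215) = 45786 - 1*296 = 45786 - 296 = 45490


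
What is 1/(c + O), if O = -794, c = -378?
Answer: -1/1172 ≈ -0.00085324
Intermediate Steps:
1/(c + O) = 1/(-378 - 794) = 1/(-1172) = -1/1172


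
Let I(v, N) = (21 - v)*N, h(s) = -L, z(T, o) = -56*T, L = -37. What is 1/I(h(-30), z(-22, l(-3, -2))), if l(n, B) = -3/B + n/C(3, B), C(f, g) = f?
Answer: -1/19712 ≈ -5.0731e-5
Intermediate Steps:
l(n, B) = -3/B + n/3
h(s) = 37 (h(s) = -1*(-37) = 37)
I(v, N) = N*(21 - v)
1/I(h(-30), z(-22, l(-3, -2))) = 1/((-56*(-22))*(21 - 1*37)) = 1/(1232*(21 - 37)) = 1/(1232*(-16)) = 1/(-19712) = -1/19712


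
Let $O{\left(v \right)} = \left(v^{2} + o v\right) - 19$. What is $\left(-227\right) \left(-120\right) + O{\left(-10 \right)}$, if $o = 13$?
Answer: $27191$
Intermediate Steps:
$O{\left(v \right)} = -19 + v^{2} + 13 v$ ($O{\left(v \right)} = \left(v^{2} + 13 v\right) - 19 = -19 + v^{2} + 13 v$)
$\left(-227\right) \left(-120\right) + O{\left(-10 \right)} = \left(-227\right) \left(-120\right) + \left(-19 + \left(-10\right)^{2} + 13 \left(-10\right)\right) = 27240 - 49 = 27191$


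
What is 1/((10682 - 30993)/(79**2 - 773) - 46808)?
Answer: -5468/255966455 ≈ -2.1362e-5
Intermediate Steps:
1/((10682 - 30993)/(79**2 - 773) - 46808) = 1/(-20311/(6241 - 773) - 46808) = 1/(-20311/5468 - 46808) = 1/(-255966455/5468) = -5468/255966455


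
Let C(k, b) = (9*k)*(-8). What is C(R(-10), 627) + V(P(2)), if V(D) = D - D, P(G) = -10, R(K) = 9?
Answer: -648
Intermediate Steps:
C(k, b) = -72*k
V(D) = 0
C(R(-10), 627) + V(P(2)) = -72*9 + 0 = -648 + 0 = -648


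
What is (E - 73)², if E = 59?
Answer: 196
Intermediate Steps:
(E - 73)² = (59 - 73)² = (-14)² = 196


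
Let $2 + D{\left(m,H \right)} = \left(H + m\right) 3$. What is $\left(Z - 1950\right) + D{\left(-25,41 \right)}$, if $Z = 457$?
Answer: $-1447$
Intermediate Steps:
$D{\left(m,H \right)} = -2 + 3 H + 3 m$ ($D{\left(m,H \right)} = -2 + \left(H + m\right) 3 = -2 + \left(3 H + 3 m\right) = -2 + 3 H + 3 m$)
$\left(Z - 1950\right) + D{\left(-25,41 \right)} = \left(457 - 1950\right) + \left(-2 + 3 \cdot 41 + 3 \left(-25\right)\right) = -1493 - -46 = -1493 + 46 = -1447$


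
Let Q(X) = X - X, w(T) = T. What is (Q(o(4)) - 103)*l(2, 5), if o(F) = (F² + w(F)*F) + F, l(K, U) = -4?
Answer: 412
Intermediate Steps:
o(F) = F + 2*F² (o(F) = (F² + F*F) + F = (F² + F²) + F = 2*F² + F = F + 2*F²)
Q(X) = 0
(Q(o(4)) - 103)*l(2, 5) = (0 - 103)*(-4) = -103*(-4) = 412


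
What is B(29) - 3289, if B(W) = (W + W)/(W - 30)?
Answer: -3347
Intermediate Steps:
B(W) = 2*W/(-30 + W) (B(W) = (2*W)/(-30 + W) = 2*W/(-30 + W))
B(29) - 3289 = 2*29/(-30 + 29) - 3289 = 2*29/(-1) - 3289 = 2*29*(-1) - 3289 = -58 - 3289 = -3347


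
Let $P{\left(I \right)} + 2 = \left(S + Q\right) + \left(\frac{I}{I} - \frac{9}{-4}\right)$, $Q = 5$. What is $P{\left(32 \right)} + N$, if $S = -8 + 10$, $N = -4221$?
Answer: $- \frac{16851}{4} \approx -4212.8$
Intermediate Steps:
$S = 2$
$P{\left(I \right)} = \frac{33}{4}$ ($P{\left(I \right)} = -2 + \left(\left(2 + 5\right) + \left(\frac{I}{I} - \frac{9}{-4}\right)\right) = -2 + \left(7 + \left(1 - - \frac{9}{4}\right)\right) = -2 + \left(7 + \left(1 + \frac{9}{4}\right)\right) = -2 + \left(7 + \frac{13}{4}\right) = -2 + \frac{41}{4} = \frac{33}{4}$)
$P{\left(32 \right)} + N = \frac{33}{4} - 4221 = - \frac{16851}{4}$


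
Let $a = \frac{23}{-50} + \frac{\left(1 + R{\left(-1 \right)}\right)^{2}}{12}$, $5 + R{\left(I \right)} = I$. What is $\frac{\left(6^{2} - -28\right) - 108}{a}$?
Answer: $- \frac{13200}{487} \approx -27.105$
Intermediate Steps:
$R{\left(I \right)} = -5 + I$
$a = \frac{487}{300}$ ($a = \frac{23}{-50} + \frac{\left(1 - 6\right)^{2}}{12} = 23 \left(- \frac{1}{50}\right) + \left(1 - 6\right)^{2} \cdot \frac{1}{12} = - \frac{23}{50} + \left(-5\right)^{2} \cdot \frac{1}{12} = - \frac{23}{50} + 25 \cdot \frac{1}{12} = - \frac{23}{50} + \frac{25}{12} = \frac{487}{300} \approx 1.6233$)
$\frac{\left(6^{2} - -28\right) - 108}{a} = \frac{\left(6^{2} - -28\right) - 108}{\frac{487}{300}} = \left(\left(36 + 28\right) - 108\right) \frac{300}{487} = \left(64 - 108\right) \frac{300}{487} = \left(-44\right) \frac{300}{487} = - \frac{13200}{487}$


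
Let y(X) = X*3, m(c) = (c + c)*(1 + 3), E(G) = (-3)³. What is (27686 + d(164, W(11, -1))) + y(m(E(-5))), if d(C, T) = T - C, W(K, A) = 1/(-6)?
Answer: 161243/6 ≈ 26874.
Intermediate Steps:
E(G) = -27
m(c) = 8*c (m(c) = (2*c)*4 = 8*c)
W(K, A) = -⅙
y(X) = 3*X
(27686 + d(164, W(11, -1))) + y(m(E(-5))) = (27686 + (-⅙ - 1*164)) + 3*(8*(-27)) = (27686 + (-⅙ - 164)) + 3*(-216) = (27686 - 985/6) - 648 = 165131/6 - 648 = 161243/6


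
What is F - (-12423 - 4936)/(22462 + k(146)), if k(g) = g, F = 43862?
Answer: 991649455/22608 ≈ 43863.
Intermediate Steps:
F - (-12423 - 4936)/(22462 + k(146)) = 43862 - (-12423 - 4936)/(22462 + 146) = 43862 - (-17359)/22608 = 43862 - 1*(-17359/22608) = 43862 + 17359/22608 = 991649455/22608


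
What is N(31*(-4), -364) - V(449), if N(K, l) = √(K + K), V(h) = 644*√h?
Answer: -644*√449 + 2*I*√62 ≈ -13646.0 + 15.748*I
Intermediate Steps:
N(K, l) = √2*√K (N(K, l) = √(2*K) = √2*√K)
N(31*(-4), -364) - V(449) = √2*√(31*(-4)) - 644*√449 = √2*√(-124) - 644*√449 = √2*(2*I*√31) - 644*√449 = 2*I*√62 - 644*√449 = -644*√449 + 2*I*√62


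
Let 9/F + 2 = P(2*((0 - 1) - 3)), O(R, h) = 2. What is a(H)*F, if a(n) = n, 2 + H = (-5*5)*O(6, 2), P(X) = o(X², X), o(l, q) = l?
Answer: -234/31 ≈ -7.5484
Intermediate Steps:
P(X) = X²
H = -52 (H = -2 - 5*5*2 = -2 - 25*2 = -2 - 50 = -52)
F = 9/62 (F = 9/(-2 + (2*((0 - 1) - 3))²) = 9/(-2 + (2*(-1 - 3))²) = 9/(-2 + (2*(-4))²) = 9/(-2 + (-8)²) = 9/(-2 + 64) = 9/62 ≈ 0.14516)
a(H)*F = -52*9/62 = -234/31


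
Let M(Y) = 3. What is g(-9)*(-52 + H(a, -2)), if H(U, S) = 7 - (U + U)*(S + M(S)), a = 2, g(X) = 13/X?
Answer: 637/9 ≈ 70.778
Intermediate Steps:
H(U, S) = 7 - 2*U*(3 + S) (H(U, S) = 7 - (U + U)*(S + 3) = 7 - 2*U*(3 + S))
g(-9)*(-52 + H(a, -2)) = (13/(-9))*(-52 + (7 - 6*2 - 2*(-2)*2)) = (13*(-⅑))*(-52 + (7 - 12 + 8)) = -13*(-52 + 3)/9 = -13/9*(-49) = 637/9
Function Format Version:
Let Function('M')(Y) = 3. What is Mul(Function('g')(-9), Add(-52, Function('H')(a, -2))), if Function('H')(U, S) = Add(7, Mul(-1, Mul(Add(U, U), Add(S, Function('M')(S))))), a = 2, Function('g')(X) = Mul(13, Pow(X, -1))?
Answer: Rational(637, 9) ≈ 70.778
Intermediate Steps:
Function('H')(U, S) = Add(7, Mul(-2, U, Add(3, S))) (Function('H')(U, S) = Add(7, Mul(-1, Mul(Add(U, U), Add(S, 3)))) = Add(7, Mul(-1, Mul(Mul(2, U), Add(3, S)))) = Add(7, Mul(-1, Mul(2, U, Add(3, S)))) = Add(7, Mul(-2, U, Add(3, S))))
Mul(Function('g')(-9), Add(-52, Function('H')(a, -2))) = Mul(Mul(13, Pow(-9, -1)), Add(-52, Add(7, Mul(-6, 2), Mul(-2, -2, 2)))) = Mul(Mul(13, Rational(-1, 9)), Add(-52, Add(7, -12, 8))) = Mul(Rational(-13, 9), Add(-52, 3)) = Mul(Rational(-13, 9), -49) = Rational(637, 9)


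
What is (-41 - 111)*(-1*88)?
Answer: 13376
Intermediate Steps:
(-41 - 111)*(-1*88) = -152*(-88) = 13376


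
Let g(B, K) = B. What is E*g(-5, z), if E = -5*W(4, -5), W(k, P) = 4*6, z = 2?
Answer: 600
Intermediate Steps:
W(k, P) = 24
E = -120 (E = -5*24 = -120)
E*g(-5, z) = -120*(-5) = 600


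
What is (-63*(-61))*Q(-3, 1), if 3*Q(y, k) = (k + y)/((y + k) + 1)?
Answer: 2562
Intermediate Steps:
Q(y, k) = (k + y)/(3*(1 + k + y)) (Q(y, k) = ((k + y)/((y + k) + 1))/3 = ((k + y)/((k + y) + 1))/3 = ((k + y)/(1 + k + y))/3 = (k + y)/(3*(1 + k + y)))
(-63*(-61))*Q(-3, 1) = (-63*(-61))*((1 - 3)/(3*(1 + 1 - 3))) = 3843*((1/3)*(-2)/(-1)) = 3843*((1/3)*(-1)*(-2)) = 3843*(2/3) = 2562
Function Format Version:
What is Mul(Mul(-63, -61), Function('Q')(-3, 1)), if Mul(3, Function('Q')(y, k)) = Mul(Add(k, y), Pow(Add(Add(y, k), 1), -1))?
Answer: 2562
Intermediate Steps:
Function('Q')(y, k) = Mul(Rational(1, 3), Pow(Add(1, k, y), -1), Add(k, y)) (Function('Q')(y, k) = Mul(Rational(1, 3), Mul(Add(k, y), Pow(Add(Add(y, k), 1), -1))) = Mul(Rational(1, 3), Mul(Add(k, y), Pow(Add(Add(k, y), 1), -1))) = Mul(Rational(1, 3), Mul(Add(k, y), Pow(Add(1, k, y), -1))) = Mul(Rational(1, 3), Mul(Pow(Add(1, k, y), -1), Add(k, y))) = Mul(Rational(1, 3), Pow(Add(1, k, y), -1), Add(k, y)))
Mul(Mul(-63, -61), Function('Q')(-3, 1)) = Mul(Mul(-63, -61), Mul(Rational(1, 3), Pow(Add(1, 1, -3), -1), Add(1, -3))) = Mul(3843, Mul(Rational(1, 3), Pow(-1, -1), -2)) = Mul(3843, Mul(Rational(1, 3), -1, -2)) = Mul(3843, Rational(2, 3)) = 2562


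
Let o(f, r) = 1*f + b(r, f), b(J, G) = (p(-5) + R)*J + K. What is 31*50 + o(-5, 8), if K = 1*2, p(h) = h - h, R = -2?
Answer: 1531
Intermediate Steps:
p(h) = 0
K = 2
b(J, G) = 2 - 2*J (b(J, G) = (0 - 2)*J + 2 = -2*J + 2 = 2 - 2*J)
o(f, r) = 2 + f - 2*r (o(f, r) = 1*f + (2 - 2*r) = f + (2 - 2*r) = 2 + f - 2*r)
31*50 + o(-5, 8) = 31*50 + (2 - 5 - 2*8) = 1550 + (2 - 5 - 16) = 1550 - 19 = 1531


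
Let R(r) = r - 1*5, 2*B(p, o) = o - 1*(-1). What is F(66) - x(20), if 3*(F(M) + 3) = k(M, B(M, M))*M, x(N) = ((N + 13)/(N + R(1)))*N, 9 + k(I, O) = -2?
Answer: -1145/4 ≈ -286.25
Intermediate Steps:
B(p, o) = 1/2 + o/2 (B(p, o) = (o - 1*(-1))/2 = (o + 1)/2 = (1 + o)/2 = 1/2 + o/2)
R(r) = -5 + r (R(r) = r - 5 = -5 + r)
k(I, O) = -11 (k(I, O) = -9 - 2 = -11)
x(N) = N*(13 + N)/(-4 + N) (x(N) = ((N + 13)/(N + (-5 + 1)))*N = ((13 + N)/(N - 4))*N = ((13 + N)/(-4 + N))*N = N*(13 + N)/(-4 + N))
F(M) = -3 - 11*M/3 (F(M) = -3 + (-11*M)/3 = -3 - 11*M/3)
F(66) - x(20) = (-3 - 11/3*66) - 20*(13 + 20)/(-4 + 20) = (-3 - 242) - 20*33/16 = -245 - 20*33/16 = -245 - 1*165/4 = -245 - 165/4 = -1145/4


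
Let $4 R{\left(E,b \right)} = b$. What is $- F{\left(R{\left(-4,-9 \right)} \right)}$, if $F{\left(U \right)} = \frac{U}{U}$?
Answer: $-1$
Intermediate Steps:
$R{\left(E,b \right)} = \frac{b}{4}$
$F{\left(U \right)} = 1$
$- F{\left(R{\left(-4,-9 \right)} \right)} = \left(-1\right) 1 = -1$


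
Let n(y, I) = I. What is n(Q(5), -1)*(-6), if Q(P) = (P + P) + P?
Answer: 6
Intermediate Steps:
Q(P) = 3*P (Q(P) = 2*P + P = 3*P)
n(Q(5), -1)*(-6) = -1*(-6) = 6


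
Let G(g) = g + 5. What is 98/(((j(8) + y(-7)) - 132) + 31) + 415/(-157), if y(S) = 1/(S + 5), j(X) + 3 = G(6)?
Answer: -108377/29359 ≈ -3.6914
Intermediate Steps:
G(g) = 5 + g
j(X) = 8 (j(X) = -3 + (5 + 6) = -3 + 11 = 8)
y(S) = 1/(5 + S)
98/(((j(8) + y(-7)) - 132) + 31) + 415/(-157) = 98/(((8 + 1/(5 - 7)) - 132) + 31) + 415/(-157) = 98/(((8 + 1/(-2)) - 132) + 31) + 415*(-1/157) = 98/(((8 - ½) - 132) + 31) - 415/157 = 98/((15/2 - 132) + 31) - 415/157 = 98/(-249/2 + 31) - 415/157 = 98/(-187/2) - 415/157 = 98*(-2/187) - 415/157 = -196/187 - 415/157 = -108377/29359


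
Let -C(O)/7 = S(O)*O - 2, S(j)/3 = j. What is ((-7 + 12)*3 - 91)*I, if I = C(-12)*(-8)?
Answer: -1830080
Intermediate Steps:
S(j) = 3*j
C(O) = 14 - 21*O**2 (C(O) = -7*((3*O)*O - 2) = -7*(3*O**2 - 2) = -7*(-2 + 3*O**2) = 14 - 21*O**2)
I = 24080 (I = (14 - 21*(-12)**2)*(-8) = (14 - 21*144)*(-8) = (14 - 3024)*(-8) = -3010*(-8) = 24080)
((-7 + 12)*3 - 91)*I = ((-7 + 12)*3 - 91)*24080 = (5*3 - 91)*24080 = (15 - 91)*24080 = -76*24080 = -1830080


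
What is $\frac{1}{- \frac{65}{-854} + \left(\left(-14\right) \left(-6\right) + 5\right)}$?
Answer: $\frac{854}{76071} \approx 0.011226$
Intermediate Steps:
$\frac{1}{- \frac{65}{-854} + \left(\left(-14\right) \left(-6\right) + 5\right)} = \frac{1}{\left(-65\right) \left(- \frac{1}{854}\right) + \left(84 + 5\right)} = \frac{1}{\frac{65}{854} + 89} = \frac{1}{\frac{76071}{854}} = \frac{854}{76071}$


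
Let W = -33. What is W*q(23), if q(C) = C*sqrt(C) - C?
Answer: 759 - 759*sqrt(23) ≈ -2881.0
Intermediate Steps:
q(C) = C**(3/2) - C
W*q(23) = -33*(23**(3/2) - 1*23) = -33*(23*sqrt(23) - 23) = -33*(-23 + 23*sqrt(23)) = 759 - 759*sqrt(23)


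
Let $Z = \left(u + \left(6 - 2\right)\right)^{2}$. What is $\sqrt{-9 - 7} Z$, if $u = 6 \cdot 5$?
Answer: $4624 i \approx 4624.0 i$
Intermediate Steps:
$u = 30$
$Z = 1156$ ($Z = \left(30 + \left(6 - 2\right)\right)^{2} = \left(30 + 4\right)^{2} = 34^{2} = 1156$)
$\sqrt{-9 - 7} Z = \sqrt{-9 - 7} \cdot 1156 = \sqrt{-16} \cdot 1156 = 4 i 1156 = 4624 i$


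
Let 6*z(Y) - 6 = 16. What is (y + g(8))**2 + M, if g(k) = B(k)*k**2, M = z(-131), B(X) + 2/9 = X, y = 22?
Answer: 21883981/81 ≈ 2.7017e+5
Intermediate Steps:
z(Y) = 11/3 (z(Y) = 1 + (1/6)*16 = 1 + 8/3 = 11/3)
B(X) = -2/9 + X
M = 11/3 ≈ 3.6667
g(k) = k**2*(-2/9 + k) (g(k) = (-2/9 + k)*k**2 = k**2*(-2/9 + k))
(y + g(8))**2 + M = (22 + 8**2*(-2/9 + 8))**2 + 11/3 = (22 + 64*(70/9))**2 + 11/3 = (22 + 4480/9)**2 + 11/3 = (4678/9)**2 + 11/3 = 21883684/81 + 11/3 = 21883981/81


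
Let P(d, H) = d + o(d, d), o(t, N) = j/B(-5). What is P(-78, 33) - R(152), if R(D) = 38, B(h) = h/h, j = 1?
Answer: -115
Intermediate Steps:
B(h) = 1
o(t, N) = 1 (o(t, N) = 1/1 = 1*1 = 1)
P(d, H) = 1 + d (P(d, H) = d + 1 = 1 + d)
P(-78, 33) - R(152) = (1 - 78) - 1*38 = -77 - 38 = -115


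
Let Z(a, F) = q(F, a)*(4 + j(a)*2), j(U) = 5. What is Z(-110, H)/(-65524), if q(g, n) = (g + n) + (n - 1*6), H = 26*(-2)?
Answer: 973/16381 ≈ 0.059398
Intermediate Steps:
H = -52
q(g, n) = -6 + g + 2*n (q(g, n) = (g + n) + (n - 6) = (g + n) + (-6 + n) = -6 + g + 2*n)
Z(a, F) = -84 + 14*F + 28*a (Z(a, F) = (-6 + F + 2*a)*(4 + 5*2) = (-6 + F + 2*a)*(4 + 10) = (-6 + F + 2*a)*14 = -84 + 14*F + 28*a)
Z(-110, H)/(-65524) = (-84 + 14*(-52) + 28*(-110))/(-65524) = (-84 - 728 - 3080)*(-1/65524) = -3892*(-1/65524) = 973/16381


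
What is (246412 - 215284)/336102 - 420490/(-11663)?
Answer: 23615095974/653326271 ≈ 36.146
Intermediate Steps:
(246412 - 215284)/336102 - 420490/(-11663) = 31128*(1/336102) - 420490*(-1/11663) = 5188/56017 + 420490/11663 = 23615095974/653326271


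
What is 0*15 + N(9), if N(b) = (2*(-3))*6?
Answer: -36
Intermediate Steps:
N(b) = -36 (N(b) = -6*6 = -36)
0*15 + N(9) = 0*15 - 36 = 0 - 36 = -36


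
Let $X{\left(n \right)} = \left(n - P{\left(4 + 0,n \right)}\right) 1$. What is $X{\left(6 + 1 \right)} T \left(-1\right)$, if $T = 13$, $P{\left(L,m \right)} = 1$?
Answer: $-78$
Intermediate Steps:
$X{\left(n \right)} = -1 + n$ ($X{\left(n \right)} = \left(n - 1\right) 1 = \left(-1 + n\right) 1 = -1 + n$)
$X{\left(6 + 1 \right)} T \left(-1\right) = \left(-1 + \left(6 + 1\right)\right) 13 \left(-1\right) = \left(-1 + 7\right) 13 \left(-1\right) = 6 \cdot 13 \left(-1\right) = 78 \left(-1\right) = -78$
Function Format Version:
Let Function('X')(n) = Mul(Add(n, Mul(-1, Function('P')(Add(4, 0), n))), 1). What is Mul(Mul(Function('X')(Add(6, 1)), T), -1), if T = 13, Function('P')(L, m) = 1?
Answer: -78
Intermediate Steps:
Function('X')(n) = Add(-1, n) (Function('X')(n) = Mul(Add(n, Mul(-1, 1)), 1) = Mul(Add(n, -1), 1) = Mul(Add(-1, n), 1) = Add(-1, n))
Mul(Mul(Function('X')(Add(6, 1)), T), -1) = Mul(Mul(Add(-1, Add(6, 1)), 13), -1) = Mul(Mul(Add(-1, 7), 13), -1) = Mul(Mul(6, 13), -1) = Mul(78, -1) = -78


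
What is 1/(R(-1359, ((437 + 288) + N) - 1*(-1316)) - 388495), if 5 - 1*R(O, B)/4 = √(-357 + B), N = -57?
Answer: -388475/150912799593 + 4*√1627/150912799593 ≈ -2.5731e-6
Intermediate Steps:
R(O, B) = 20 - 4*√(-357 + B)
1/(R(-1359, ((437 + 288) + N) - 1*(-1316)) - 388495) = 1/((20 - 4*√(-357 + (((437 + 288) - 57) - 1*(-1316)))) - 388495) = 1/((20 - 4*√(-357 + ((725 - 57) + 1316))) - 388495) = 1/((20 - 4*√(-357 + (668 + 1316))) - 388495) = 1/((20 - 4*√(-357 + 1984)) - 388495) = 1/((20 - 4*√1627) - 388495) = 1/(-388475 - 4*√1627)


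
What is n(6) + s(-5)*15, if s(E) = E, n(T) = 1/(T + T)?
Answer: -899/12 ≈ -74.917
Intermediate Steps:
n(T) = 1/(2*T)
n(6) + s(-5)*15 = (½)/6 - 5*15 = (½)*(⅙) - 75 = 1/12 - 75 = -899/12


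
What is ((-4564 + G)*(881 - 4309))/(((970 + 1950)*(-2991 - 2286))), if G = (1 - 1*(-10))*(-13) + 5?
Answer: -2014807/1926105 ≈ -1.0461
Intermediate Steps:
G = -138 (G = (1 + 10)*(-13) + 5 = 11*(-13) + 5 = -143 + 5 = -138)
((-4564 + G)*(881 - 4309))/(((970 + 1950)*(-2991 - 2286))) = ((-4564 - 138)*(881 - 4309))/(((970 + 1950)*(-2991 - 2286))) = (-4702*(-3428))/((2920*(-5277))) = 16118456/(-15408840) = 16118456*(-1/15408840) = -2014807/1926105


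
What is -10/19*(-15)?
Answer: 150/19 ≈ 7.8947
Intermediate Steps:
-10/19*(-15) = 150/19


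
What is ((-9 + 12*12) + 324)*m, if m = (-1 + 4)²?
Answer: 4131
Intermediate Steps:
m = 9 (m = 3² = 9)
((-9 + 12*12) + 324)*m = ((-9 + 12*12) + 324)*9 = ((-9 + 144) + 324)*9 = (135 + 324)*9 = 459*9 = 4131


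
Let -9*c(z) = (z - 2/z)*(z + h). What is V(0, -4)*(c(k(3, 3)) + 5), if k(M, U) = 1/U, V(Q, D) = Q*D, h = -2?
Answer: 0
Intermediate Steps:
V(Q, D) = D*Q
c(z) = -(-2 + z)*(z - 2/z)/9 (c(z) = -(z - 2/z)*(z - 2)/9 = -(z - 2/z)*(-2 + z)/9 = -(-2 + z)*(z - 2/z)/9)
V(0, -4)*(c(k(3, 3)) + 5) = (-4*0)*((-4 + (2 - (1/3)**2 + 2/3)/3)/(9*(1/3)) + 5) = 0*((-4 + (2 - (1/3)**2 + 2*(1/3))/3)/(9*(1/3)) + 5) = 0*((1/9)*3*(-4 + (2 - 1*1/9 + 2/3)/3) + 5) = 0*((1/9)*3*(-4 + (2 - 1/9 + 2/3)/3) + 5) = 0*((1/9)*3*(-4 + (1/3)*(23/9)) + 5) = 0*((1/9)*3*(-4 + 23/27) + 5) = 0*((1/9)*3*(-85/27) + 5) = 0*(-85/81 + 5) = 0*(320/81) = 0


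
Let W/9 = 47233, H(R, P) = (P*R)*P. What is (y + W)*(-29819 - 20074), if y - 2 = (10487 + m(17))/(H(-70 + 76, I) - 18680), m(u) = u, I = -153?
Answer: -1291380921387045/60887 ≈ -2.1209e+10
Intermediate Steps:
H(R, P) = R*P²
W = 425097 (W = 9*47233 = 425097)
y = 127026/60887 (y = 2 + (10487 + 17)/((-70 + 76)*(-153)² - 18680) = 2 + 10504/(6*23409 - 18680) = 2 + 10504/(140454 - 18680) = 2 + 10504/121774 = 2 + 10504*(1/121774) = 2 + 5252/60887 = 127026/60887 ≈ 2.0863)
(y + W)*(-29819 - 20074) = (127026/60887 + 425097)*(-29819 - 20074) = (25883008065/60887)*(-49893) = -1291380921387045/60887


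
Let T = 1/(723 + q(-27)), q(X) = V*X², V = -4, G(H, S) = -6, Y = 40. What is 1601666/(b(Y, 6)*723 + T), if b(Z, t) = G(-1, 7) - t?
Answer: -319313958/1729679 ≈ -184.61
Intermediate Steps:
b(Z, t) = -6 - t
q(X) = -4*X²
T = -1/2193 (T = 1/(723 - 4*(-27)²) = 1/(723 - 4*729) = 1/(723 - 2916) = 1/(-2193) = -1/2193 ≈ -0.00045600)
1601666/(b(Y, 6)*723 + T) = 1601666/((-6 - 1*6)*723 - 1/2193) = 1601666/((-6 - 6)*723 - 1/2193) = 1601666/(-12*723 - 1/2193) = 1601666/(-8676 - 1/2193) = 1601666/(-19026469/2193) = 1601666*(-2193/19026469) = -319313958/1729679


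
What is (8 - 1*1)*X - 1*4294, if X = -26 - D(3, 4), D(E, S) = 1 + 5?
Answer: -4518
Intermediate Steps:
D(E, S) = 6
X = -32 (X = -26 - 1*6 = -26 - 6 = -32)
(8 - 1*1)*X - 1*4294 = (8 - 1*1)*(-32) - 1*4294 = (8 - 1)*(-32) - 4294 = 7*(-32) - 4294 = -224 - 4294 = -4518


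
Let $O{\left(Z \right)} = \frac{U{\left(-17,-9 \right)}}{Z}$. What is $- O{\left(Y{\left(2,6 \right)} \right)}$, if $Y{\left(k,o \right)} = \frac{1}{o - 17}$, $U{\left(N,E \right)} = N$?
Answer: $-187$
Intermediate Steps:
$Y{\left(k,o \right)} = \frac{1}{-17 + o}$
$O{\left(Z \right)} = - \frac{17}{Z}$
$- O{\left(Y{\left(2,6 \right)} \right)} = - \frac{-17}{\frac{1}{-17 + 6}} = - \frac{-17}{\frac{1}{-11}} = - \frac{-17}{- \frac{1}{11}} = - \left(-17\right) \left(-11\right) = \left(-1\right) 187 = -187$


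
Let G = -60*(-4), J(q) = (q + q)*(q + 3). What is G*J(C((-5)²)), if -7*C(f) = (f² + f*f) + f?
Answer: 767448000/49 ≈ 1.5662e+7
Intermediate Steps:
C(f) = -2*f²/7 - f/7 (C(f) = -((f² + f*f) + f)/7 = -((f² + f²) + f)/7 = -(2*f² + f)/7 = -(f + 2*f²)/7 = -2*f²/7 - f/7)
J(q) = 2*q*(3 + q) (J(q) = (2*q)*(3 + q) = 2*q*(3 + q))
G = 240
G*J(C((-5)²)) = 240*(2*(-⅐*(-5)²*(1 + 2*(-5)²))*(3 - ⅐*(-5)²*(1 + 2*(-5)²))) = 240*(2*(-⅐*25*(1 + 2*25))*(3 - ⅐*25*(1 + 2*25))) = 240*(2*(-⅐*25*(1 + 50))*(3 - ⅐*25*(1 + 50))) = 240*(2*(-⅐*25*51)*(3 - ⅐*25*51)) = 240*(2*(-1275/7)*(3 - 1275/7)) = 240*(2*(-1275/7)*(-1254/7)) = 240*(3197700/49) = 767448000/49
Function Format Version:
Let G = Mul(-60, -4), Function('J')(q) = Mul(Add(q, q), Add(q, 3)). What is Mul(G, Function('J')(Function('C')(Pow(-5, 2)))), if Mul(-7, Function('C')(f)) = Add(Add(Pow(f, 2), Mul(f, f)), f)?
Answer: Rational(767448000, 49) ≈ 1.5662e+7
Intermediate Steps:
Function('C')(f) = Add(Mul(Rational(-2, 7), Pow(f, 2)), Mul(Rational(-1, 7), f)) (Function('C')(f) = Mul(Rational(-1, 7), Add(Add(Pow(f, 2), Mul(f, f)), f)) = Mul(Rational(-1, 7), Add(Add(Pow(f, 2), Pow(f, 2)), f)) = Mul(Rational(-1, 7), Add(Mul(2, Pow(f, 2)), f)) = Mul(Rational(-1, 7), Add(f, Mul(2, Pow(f, 2)))) = Add(Mul(Rational(-2, 7), Pow(f, 2)), Mul(Rational(-1, 7), f)))
Function('J')(q) = Mul(2, q, Add(3, q)) (Function('J')(q) = Mul(Mul(2, q), Add(3, q)) = Mul(2, q, Add(3, q)))
G = 240
Mul(G, Function('J')(Function('C')(Pow(-5, 2)))) = Mul(240, Mul(2, Mul(Rational(-1, 7), Pow(-5, 2), Add(1, Mul(2, Pow(-5, 2)))), Add(3, Mul(Rational(-1, 7), Pow(-5, 2), Add(1, Mul(2, Pow(-5, 2))))))) = Mul(240, Mul(2, Mul(Rational(-1, 7), 25, Add(1, Mul(2, 25))), Add(3, Mul(Rational(-1, 7), 25, Add(1, Mul(2, 25)))))) = Mul(240, Mul(2, Mul(Rational(-1, 7), 25, Add(1, 50)), Add(3, Mul(Rational(-1, 7), 25, Add(1, 50))))) = Mul(240, Mul(2, Mul(Rational(-1, 7), 25, 51), Add(3, Mul(Rational(-1, 7), 25, 51)))) = Mul(240, Mul(2, Rational(-1275, 7), Add(3, Rational(-1275, 7)))) = Mul(240, Mul(2, Rational(-1275, 7), Rational(-1254, 7))) = Mul(240, Rational(3197700, 49)) = Rational(767448000, 49)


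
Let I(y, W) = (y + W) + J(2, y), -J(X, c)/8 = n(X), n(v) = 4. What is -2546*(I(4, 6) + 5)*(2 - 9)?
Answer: -302974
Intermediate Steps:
J(X, c) = -32 (J(X, c) = -8*4 = -32)
I(y, W) = -32 + W + y (I(y, W) = (y + W) - 32 = (W + y) - 32 = -32 + W + y)
-2546*(I(4, 6) + 5)*(2 - 9) = -2546*((-32 + 6 + 4) + 5)*(2 - 9) = -2546*(-22 + 5)*(-7) = -(-43282)*(-7) = -2546*119 = -302974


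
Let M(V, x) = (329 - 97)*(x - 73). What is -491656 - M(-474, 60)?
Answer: -488640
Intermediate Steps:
M(V, x) = -16936 + 232*x (M(V, x) = 232*(-73 + x) = -16936 + 232*x)
-491656 - M(-474, 60) = -491656 - (-16936 + 232*60) = -491656 - (-16936 + 13920) = -491656 - 1*(-3016) = -491656 + 3016 = -488640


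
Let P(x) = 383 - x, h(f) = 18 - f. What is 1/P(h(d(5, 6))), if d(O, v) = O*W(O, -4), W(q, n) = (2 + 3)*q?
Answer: 1/490 ≈ 0.0020408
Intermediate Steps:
W(q, n) = 5*q
d(O, v) = 5*O² (d(O, v) = O*(5*O) = 5*O²)
1/P(h(d(5, 6))) = 1/(383 - (18 - 5*5²)) = 1/(383 - (18 - 5*25)) = 1/(383 - (18 - 1*125)) = 1/(383 - (18 - 125)) = 1/(383 - 1*(-107)) = 1/(383 + 107) = 1/490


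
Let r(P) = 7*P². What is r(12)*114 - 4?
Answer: 114908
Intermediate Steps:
r(12)*114 - 4 = (7*12²)*114 - 4 = (7*144)*114 - 4 = 1008*114 - 4 = 114912 - 4 = 114908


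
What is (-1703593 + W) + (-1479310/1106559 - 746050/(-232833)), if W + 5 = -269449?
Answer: -169447386075200563/85881150549 ≈ -1.9730e+6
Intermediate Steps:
W = -269454 (W = -5 - 269449 = -269454)
(-1703593 + W) + (-1479310/1106559 - 746050/(-232833)) = (-1703593 - 269454) + (-1479310/1106559 - 746050/(-232833)) = -1973047 + (-1479310*1/1106559 - 746050*(-1/232833)) = -1973047 + (-1479310/1106559 + 746050/232833) = -1973047 + 160372052240/85881150549 = -169447386075200563/85881150549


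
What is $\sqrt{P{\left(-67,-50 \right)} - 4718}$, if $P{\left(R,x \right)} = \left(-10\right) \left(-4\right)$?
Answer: $i \sqrt{4678} \approx 68.396 i$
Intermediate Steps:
$P{\left(R,x \right)} = 40$
$\sqrt{P{\left(-67,-50 \right)} - 4718} = \sqrt{40 - 4718} = \sqrt{-4678} = i \sqrt{4678}$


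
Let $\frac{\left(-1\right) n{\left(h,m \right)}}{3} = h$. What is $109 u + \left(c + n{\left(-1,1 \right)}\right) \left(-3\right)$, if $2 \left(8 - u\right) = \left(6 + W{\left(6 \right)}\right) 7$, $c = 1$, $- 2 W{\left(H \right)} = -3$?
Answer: $- \frac{8005}{4} \approx -2001.3$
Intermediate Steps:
$W{\left(H \right)} = \frac{3}{2}$ ($W{\left(H \right)} = \left(- \frac{1}{2}\right) \left(-3\right) = \frac{3}{2}$)
$n{\left(h,m \right)} = - 3 h$
$u = - \frac{73}{4}$ ($u = 8 - \frac{\left(6 + \frac{3}{2}\right) 7}{2} = 8 - \frac{\frac{15}{2} \cdot 7}{2} = 8 - \frac{105}{4} = - \frac{73}{4} \approx -18.25$)
$109 u + \left(c + n{\left(-1,1 \right)}\right) \left(-3\right) = 109 \left(- \frac{73}{4}\right) + \left(1 - -3\right) \left(-3\right) = - \frac{7957}{4} + \left(1 + 3\right) \left(-3\right) = - \frac{7957}{4} + 4 \left(-3\right) = - \frac{7957}{4} - 12 = - \frac{8005}{4}$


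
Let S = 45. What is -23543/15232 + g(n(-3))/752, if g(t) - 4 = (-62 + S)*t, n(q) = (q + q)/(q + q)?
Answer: -1118897/715904 ≈ -1.5629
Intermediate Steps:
n(q) = 1 (n(q) = (2*q)/((2*q)) = (2*q)*(1/(2*q)) = 1)
g(t) = 4 - 17*t (g(t) = 4 + (-62 + 45)*t = 4 - 17*t)
-23543/15232 + g(n(-3))/752 = -23543/15232 + (4 - 17*1)/752 = -23543*1/15232 + (4 - 17)*(1/752) = -23543/15232 - 13*1/752 = -23543/15232 - 13/752 = -1118897/715904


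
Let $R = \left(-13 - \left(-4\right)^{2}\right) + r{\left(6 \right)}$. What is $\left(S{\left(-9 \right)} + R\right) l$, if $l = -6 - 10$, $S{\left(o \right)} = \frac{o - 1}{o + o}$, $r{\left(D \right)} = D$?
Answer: $\frac{3232}{9} \approx 359.11$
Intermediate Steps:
$S{\left(o \right)} = \frac{-1 + o}{2 o}$
$R = -23$ ($R = \left(-13 - \left(-4\right)^{2}\right) + 6 = \left(-13 - 16\right) + 6 = -29 + 6 = -23$)
$l = -16$ ($l = -6 - 10 = -16$)
$\left(S{\left(-9 \right)} + R\right) l = \left(\frac{-1 - 9}{2 \left(-9\right)} - 23\right) \left(-16\right) = \left(\frac{1}{2} \left(- \frac{1}{9}\right) \left(-10\right) - 23\right) \left(-16\right) = \left(\frac{5}{9} - 23\right) \left(-16\right) = \left(- \frac{202}{9}\right) \left(-16\right) = \frac{3232}{9}$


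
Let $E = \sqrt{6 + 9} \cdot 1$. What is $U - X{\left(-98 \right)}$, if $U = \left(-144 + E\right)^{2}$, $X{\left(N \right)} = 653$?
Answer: $20098 - 288 \sqrt{15} \approx 18983.0$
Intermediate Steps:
$E = \sqrt{15}$ ($E = \sqrt{15} \cdot 1 = \sqrt{15} \approx 3.873$)
$U = \left(-144 + \sqrt{15}\right)^{2} \approx 19636.0$
$U - X{\left(-98 \right)} = \left(144 - \sqrt{15}\right)^{2} - 653 = -653 + \left(144 - \sqrt{15}\right)^{2}$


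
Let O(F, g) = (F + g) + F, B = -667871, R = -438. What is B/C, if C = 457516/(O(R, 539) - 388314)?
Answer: 259568732021/457516 ≈ 5.6734e+5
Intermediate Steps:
O(F, g) = g + 2*F
C = -457516/388651 (C = 457516/((539 + 2*(-438)) - 388314) = 457516/((539 - 876) - 388314) = 457516/(-337 - 388314) = 457516/(-388651) = 457516*(-1/388651) = -457516/388651 ≈ -1.1772)
B/C = -667871/(-457516/388651) = -667871*(-388651/457516) = 259568732021/457516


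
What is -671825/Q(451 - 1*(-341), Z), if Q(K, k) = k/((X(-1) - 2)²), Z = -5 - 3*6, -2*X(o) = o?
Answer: 6046425/92 ≈ 65722.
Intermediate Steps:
X(o) = -o/2
Z = -23 (Z = -5 - 18 = -23)
Q(K, k) = 4*k/9 (Q(K, k) = k/((-½*(-1) - 2)²) = k/((½ - 2)²) = k/((-3/2)²) = k/(9/4) = k*(4/9) = 4*k/9)
-671825/Q(451 - 1*(-341), Z) = -671825/((4/9)*(-23)) = -671825/(-92/9) = -671825*(-9/92) = 6046425/92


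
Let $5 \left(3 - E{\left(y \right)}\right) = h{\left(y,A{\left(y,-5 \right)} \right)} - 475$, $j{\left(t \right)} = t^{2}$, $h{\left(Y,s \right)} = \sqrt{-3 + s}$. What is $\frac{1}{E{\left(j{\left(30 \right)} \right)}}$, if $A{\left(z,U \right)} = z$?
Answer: $\frac{2450}{239203} + \frac{5 \sqrt{897}}{239203} \approx 0.010868$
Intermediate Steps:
$E{\left(y \right)} = 98 - \frac{\sqrt{-3 + y}}{5}$ ($E{\left(y \right)} = 3 - \frac{\sqrt{-3 + y} - 475}{5} = 3 - \frac{-475 + \sqrt{-3 + y}}{5} = 3 - \left(-95 + \frac{\sqrt{-3 + y}}{5}\right) = 98 - \frac{\sqrt{-3 + y}}{5}$)
$\frac{1}{E{\left(j{\left(30 \right)} \right)}} = \frac{1}{98 - \frac{\sqrt{-3 + 30^{2}}}{5}} = \frac{1}{98 - \frac{\sqrt{-3 + 900}}{5}} = \frac{1}{98 - \frac{\sqrt{897}}{5}}$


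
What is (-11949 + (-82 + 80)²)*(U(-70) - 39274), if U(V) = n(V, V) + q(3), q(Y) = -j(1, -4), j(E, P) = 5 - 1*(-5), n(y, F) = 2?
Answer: 469223490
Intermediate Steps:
j(E, P) = 10 (j(E, P) = 5 + 5 = 10)
q(Y) = -10 (q(Y) = -1*10 = -10)
U(V) = -8 (U(V) = 2 - 10 = -8)
(-11949 + (-82 + 80)²)*(U(-70) - 39274) = (-11949 + (-82 + 80)²)*(-8 - 39274) = (-11949 + (-2)²)*(-39282) = (-11949 + 4)*(-39282) = -11945*(-39282) = 469223490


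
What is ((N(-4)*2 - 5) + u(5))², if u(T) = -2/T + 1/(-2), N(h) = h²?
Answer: 68121/100 ≈ 681.21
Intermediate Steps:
u(T) = -½ - 2/T (u(T) = -2/T + 1*(-½) = -2/T - ½ = -½ - 2/T)
((N(-4)*2 - 5) + u(5))² = (((-4)²*2 - 5) + (½)*(-4 - 1*5)/5)² = ((16*2 - 5) + (½)*(⅕)*(-4 - 5))² = ((32 - 5) + (½)*(⅕)*(-9))² = (27 - 9/10)² = (261/10)² = 68121/100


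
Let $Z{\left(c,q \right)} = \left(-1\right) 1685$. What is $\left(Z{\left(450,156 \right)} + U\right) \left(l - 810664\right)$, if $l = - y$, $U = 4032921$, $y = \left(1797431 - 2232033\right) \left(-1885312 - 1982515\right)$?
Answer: $-6776371301061940248$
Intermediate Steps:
$Z{\left(c,q \right)} = -1685$
$y = 1680965349854$ ($y = \left(-434602\right) \left(-3867827\right) = 1680965349854$)
$l = -1680965349854$ ($l = \left(-1\right) 1680965349854 = -1680965349854$)
$\left(Z{\left(450,156 \right)} + U\right) \left(l - 810664\right) = \left(-1685 + 4032921\right) \left(-1680965349854 - 810664\right) = 4031236 \left(-1680966160518\right) = -6776371301061940248$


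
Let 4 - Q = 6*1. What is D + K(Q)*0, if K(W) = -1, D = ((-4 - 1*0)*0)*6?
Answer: 0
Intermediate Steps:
Q = -2 (Q = 4 - 6 = -2)
D = 0 (D = ((-4 + 0)*0)*6 = -4*0*6 = 0*6 = 0)
D + K(Q)*0 = 0 - 1*0 = 0 + 0 = 0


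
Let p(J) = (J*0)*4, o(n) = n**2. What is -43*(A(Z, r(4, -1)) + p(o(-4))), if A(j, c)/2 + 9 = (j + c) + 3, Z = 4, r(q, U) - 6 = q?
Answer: -688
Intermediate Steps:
r(q, U) = 6 + q
A(j, c) = -12 + 2*c + 2*j (A(j, c) = -18 + 2*((j + c) + 3) = -18 + 2*((c + j) + 3) = -18 + 2*(3 + c + j) = -18 + (6 + 2*c + 2*j) = -12 + 2*c + 2*j)
p(J) = 0 (p(J) = 0*4 = 0)
-43*(A(Z, r(4, -1)) + p(o(-4))) = -43*((-12 + 2*(6 + 4) + 2*4) + 0) = -43*((-12 + 2*10 + 8) + 0) = -43*((-12 + 20 + 8) + 0) = -43*(16 + 0) = -43*16 = -688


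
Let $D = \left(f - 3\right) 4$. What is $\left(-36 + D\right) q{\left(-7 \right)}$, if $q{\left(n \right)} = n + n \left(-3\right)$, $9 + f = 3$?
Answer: $-1008$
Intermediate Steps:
$f = -6$ ($f = -9 + 3 = -6$)
$q{\left(n \right)} = - 2 n$ ($q{\left(n \right)} = n - 3 n = - 2 n$)
$D = -36$ ($D = \left(-6 - 3\right) 4 = \left(-9\right) 4 = -36$)
$\left(-36 + D\right) q{\left(-7 \right)} = \left(-36 - 36\right) \left(\left(-2\right) \left(-7\right)\right) = \left(-72\right) 14 = -1008$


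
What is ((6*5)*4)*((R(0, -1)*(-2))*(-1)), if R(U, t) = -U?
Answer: 0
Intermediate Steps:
((6*5)*4)*((R(0, -1)*(-2))*(-1)) = ((6*5)*4)*((-1*0*(-2))*(-1)) = (30*4)*((0*(-2))*(-1)) = 120*(0*(-1)) = 120*0 = 0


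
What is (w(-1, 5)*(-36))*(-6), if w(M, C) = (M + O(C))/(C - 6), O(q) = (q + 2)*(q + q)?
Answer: -14904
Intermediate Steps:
O(q) = 2*q*(2 + q) (O(q) = (2 + q)*(2*q) = 2*q*(2 + q))
w(M, C) = (M + 2*C*(2 + C))/(-6 + C) (w(M, C) = (M + 2*C*(2 + C))/(C - 6) = (M + 2*C*(2 + C))/(-6 + C))
(w(-1, 5)*(-36))*(-6) = (((-1 + 2*5*(2 + 5))/(-6 + 5))*(-36))*(-6) = (((-1 + 2*5*7)/(-1))*(-36))*(-6) = (-(-1 + 70)*(-36))*(-6) = (-1*69*(-36))*(-6) = -69*(-36)*(-6) = 2484*(-6) = -14904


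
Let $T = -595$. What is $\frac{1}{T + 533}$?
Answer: $- \frac{1}{62} \approx -0.016129$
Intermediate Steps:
$\frac{1}{T + 533} = \frac{1}{-595 + 533} = \frac{1}{-62} = - \frac{1}{62}$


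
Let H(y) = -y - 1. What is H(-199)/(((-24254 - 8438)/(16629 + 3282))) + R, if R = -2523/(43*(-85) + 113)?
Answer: -157743420/1315853 ≈ -119.88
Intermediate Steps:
H(y) = -1 - y
R = 2523/3542 (R = -2523/(-3655 + 113) = -2523/(-3542) = -2523*(-1)/3542 = -1*(-2523/3542) = 2523/3542 ≈ 0.71231)
H(-199)/(((-24254 - 8438)/(16629 + 3282))) + R = (-1 - 1*(-199))/(((-24254 - 8438)/(16629 + 3282))) + 2523/3542 = (-1 + 199)/((-32692/19911)) + 2523/3542 = 198/((-32692*1/19911)) + 2523/3542 = 198/(-32692/19911) + 2523/3542 = 198*(-19911/32692) + 2523/3542 = -179199/1486 + 2523/3542 = -157743420/1315853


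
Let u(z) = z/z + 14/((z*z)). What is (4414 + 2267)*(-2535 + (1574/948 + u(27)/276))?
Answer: -89676099096835/5298372 ≈ -1.6925e+7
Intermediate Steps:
u(z) = 1 + 14/z**2 (u(z) = 1 + 14/(z**2) = 1 + 14/z**2)
(4414 + 2267)*(-2535 + (1574/948 + u(27)/276)) = (4414 + 2267)*(-2535 + (1574/948 + (1 + 14/27**2)/276)) = 6681*(-2535 + (1574*(1/948) + (1 + 14*(1/729))*(1/276))) = 6681*(-2535 + (787/474 + (1 + 14/729)*(1/276))) = 6681*(-2535 + (787/474 + (743/729)*(1/276))) = 6681*(-2535 + (787/474 + 743/201204)) = 6681*(-2535 + 26449955/15895116) = 6681*(-40267669105/15895116) = -89676099096835/5298372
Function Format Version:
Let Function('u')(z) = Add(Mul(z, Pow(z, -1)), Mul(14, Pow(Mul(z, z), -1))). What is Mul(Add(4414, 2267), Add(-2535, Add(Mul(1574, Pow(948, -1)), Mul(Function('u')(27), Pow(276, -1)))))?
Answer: Rational(-89676099096835, 5298372) ≈ -1.6925e+7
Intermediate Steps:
Function('u')(z) = Add(1, Mul(14, Pow(z, -2))) (Function('u')(z) = Add(1, Mul(14, Pow(Pow(z, 2), -1))) = Add(1, Mul(14, Pow(z, -2))))
Mul(Add(4414, 2267), Add(-2535, Add(Mul(1574, Pow(948, -1)), Mul(Function('u')(27), Pow(276, -1))))) = Mul(Add(4414, 2267), Add(-2535, Add(Mul(1574, Pow(948, -1)), Mul(Add(1, Mul(14, Pow(27, -2))), Pow(276, -1))))) = Mul(6681, Add(-2535, Add(Mul(1574, Rational(1, 948)), Mul(Add(1, Mul(14, Rational(1, 729))), Rational(1, 276))))) = Mul(6681, Add(-2535, Add(Rational(787, 474), Mul(Add(1, Rational(14, 729)), Rational(1, 276))))) = Mul(6681, Add(-2535, Add(Rational(787, 474), Mul(Rational(743, 729), Rational(1, 276))))) = Mul(6681, Add(-2535, Add(Rational(787, 474), Rational(743, 201204)))) = Mul(6681, Add(-2535, Rational(26449955, 15895116))) = Mul(6681, Rational(-40267669105, 15895116)) = Rational(-89676099096835, 5298372)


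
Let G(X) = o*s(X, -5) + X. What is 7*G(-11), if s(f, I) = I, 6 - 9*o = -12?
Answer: -147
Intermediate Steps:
o = 2 (o = ⅔ - ⅑*(-12) = ⅔ + 4/3 = 2)
G(X) = -10 + X (G(X) = 2*(-5) + X = -10 + X)
7*G(-11) = 7*(-10 - 11) = 7*(-21) = -147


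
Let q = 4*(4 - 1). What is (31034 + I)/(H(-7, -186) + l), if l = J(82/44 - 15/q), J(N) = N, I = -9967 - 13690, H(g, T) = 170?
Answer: 324588/7507 ≈ 43.238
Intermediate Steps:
q = 12 (q = 4*3 = 12)
I = -23657
l = 27/44 (l = 82/44 - 15/12 = 82*(1/44) - 15*1/12 = 41/22 - 5/4 = 27/44 ≈ 0.61364)
(31034 + I)/(H(-7, -186) + l) = (31034 - 23657)/(170 + 27/44) = 7377/(7507/44) = 7377*(44/7507) = 324588/7507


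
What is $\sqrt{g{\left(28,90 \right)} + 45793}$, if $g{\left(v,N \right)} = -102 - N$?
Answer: $\sqrt{45601} \approx 213.54$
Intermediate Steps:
$\sqrt{g{\left(28,90 \right)} + 45793} = \sqrt{\left(-102 - 90\right) + 45793} = \sqrt{-192 + 45793} = \sqrt{45601}$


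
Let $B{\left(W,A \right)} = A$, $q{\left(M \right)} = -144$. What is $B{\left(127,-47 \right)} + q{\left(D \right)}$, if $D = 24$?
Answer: $-191$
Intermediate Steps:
$B{\left(127,-47 \right)} + q{\left(D \right)} = -47 - 144 = -191$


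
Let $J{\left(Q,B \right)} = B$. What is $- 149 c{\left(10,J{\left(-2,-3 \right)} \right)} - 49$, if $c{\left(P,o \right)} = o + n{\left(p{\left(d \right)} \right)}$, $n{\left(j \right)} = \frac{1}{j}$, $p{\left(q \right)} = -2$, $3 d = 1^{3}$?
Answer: $\frac{945}{2} \approx 472.5$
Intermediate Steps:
$d = \frac{1}{3}$ ($d = \frac{1^{3}}{3} = \frac{1}{3} \cdot 1 = \frac{1}{3} \approx 0.33333$)
$c{\left(P,o \right)} = - \frac{1}{2} + o$ ($c{\left(P,o \right)} = o + \frac{1}{-2} = o - \frac{1}{2} = - \frac{1}{2} + o$)
$- 149 c{\left(10,J{\left(-2,-3 \right)} \right)} - 49 = - 149 \left(- \frac{1}{2} - 3\right) - 49 = \left(-149\right) \left(- \frac{7}{2}\right) - 49 = \frac{1043}{2} - 49 = \frac{945}{2}$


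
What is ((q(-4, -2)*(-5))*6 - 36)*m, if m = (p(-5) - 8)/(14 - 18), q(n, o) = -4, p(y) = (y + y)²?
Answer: -1932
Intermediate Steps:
p(y) = 4*y² (p(y) = (2*y)² = 4*y²)
m = -23 (m = (4*(-5)² - 8)/(14 - 18) = (4*25 - 8)/(-4) = (100 - 8)*(-¼) = 92*(-¼) = -23)
((q(-4, -2)*(-5))*6 - 36)*m = (-4*(-5)*6 - 36)*(-23) = (20*6 - 36)*(-23) = (120 - 36)*(-23) = 84*(-23) = -1932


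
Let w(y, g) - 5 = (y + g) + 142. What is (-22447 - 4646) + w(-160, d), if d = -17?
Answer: -27123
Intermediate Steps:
w(y, g) = 147 + g + y (w(y, g) = 5 + ((y + g) + 142) = 5 + ((g + y) + 142) = 5 + (142 + g + y) = 147 + g + y)
(-22447 - 4646) + w(-160, d) = (-22447 - 4646) + (147 - 17 - 160) = -27093 - 30 = -27123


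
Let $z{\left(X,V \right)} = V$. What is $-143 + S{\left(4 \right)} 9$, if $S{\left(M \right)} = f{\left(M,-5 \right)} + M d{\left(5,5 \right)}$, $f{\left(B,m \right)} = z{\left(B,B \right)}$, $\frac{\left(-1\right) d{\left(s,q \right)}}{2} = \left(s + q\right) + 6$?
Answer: $-1259$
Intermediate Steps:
$d{\left(s,q \right)} = -12 - 2 q - 2 s$ ($d{\left(s,q \right)} = - 2 \left(\left(s + q\right) + 6\right) = - 2 \left(\left(q + s\right) + 6\right) = - 2 \left(6 + q + s\right) = -12 - 2 q - 2 s$)
$f{\left(B,m \right)} = B$
$S{\left(M \right)} = - 31 M$ ($S{\left(M \right)} = M + M \left(-12 - 10 - 10\right) = M + M \left(-32\right) = M - 32 M = - 31 M$)
$-143 + S{\left(4 \right)} 9 = -143 + \left(-31\right) 4 \cdot 9 = -143 - 1116 = -1259$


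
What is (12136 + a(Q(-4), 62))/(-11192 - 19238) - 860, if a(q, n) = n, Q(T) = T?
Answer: -13090999/15215 ≈ -860.40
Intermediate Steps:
(12136 + a(Q(-4), 62))/(-11192 - 19238) - 860 = (12136 + 62)/(-11192 - 19238) - 860 = 12198/(-30430) - 860 = 12198*(-1/30430) - 860 = -6099/15215 - 860 = -13090999/15215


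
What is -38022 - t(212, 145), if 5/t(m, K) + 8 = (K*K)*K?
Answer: -115914515579/3048617 ≈ -38022.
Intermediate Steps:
t(m, K) = 5/(-8 + K³) (t(m, K) = 5/(-8 + (K*K)*K) = 5/(-8 + K²*K) = 5/(-8 + K³))
-38022 - t(212, 145) = -38022 - 5/(-8 + 145³) = -38022 - 5/(-8 + 3048625) = -38022 - 5/3048617 = -115914515579/3048617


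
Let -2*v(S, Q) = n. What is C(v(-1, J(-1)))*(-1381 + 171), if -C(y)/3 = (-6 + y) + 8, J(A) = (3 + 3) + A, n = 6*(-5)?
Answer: 61710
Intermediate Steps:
n = -30
J(A) = 6 + A
v(S, Q) = 15 (v(S, Q) = -½*(-30) = 15)
C(y) = -6 - 3*y (C(y) = -3*((-6 + y) + 8) = -3*(2 + y) = -6 - 3*y)
C(v(-1, J(-1)))*(-1381 + 171) = (-6 - 3*15)*(-1381 + 171) = (-6 - 45)*(-1210) = -51*(-1210) = 61710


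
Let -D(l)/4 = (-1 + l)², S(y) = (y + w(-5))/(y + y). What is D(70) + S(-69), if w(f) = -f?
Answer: -1314004/69 ≈ -19044.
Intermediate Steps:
S(y) = (5 + y)/(2*y) (S(y) = (y - 1*(-5))/(y + y) = (y + 5)/((2*y)) = (5 + y)*(1/(2*y)) = (5 + y)/(2*y))
D(l) = -4*(-1 + l)²
D(70) + S(-69) = -4*(-1 + 70)² + (½)*(5 - 69)/(-69) = -4*69² + (½)*(-1/69)*(-64) = -4*4761 + 32/69 = -19044 + 32/69 = -1314004/69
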